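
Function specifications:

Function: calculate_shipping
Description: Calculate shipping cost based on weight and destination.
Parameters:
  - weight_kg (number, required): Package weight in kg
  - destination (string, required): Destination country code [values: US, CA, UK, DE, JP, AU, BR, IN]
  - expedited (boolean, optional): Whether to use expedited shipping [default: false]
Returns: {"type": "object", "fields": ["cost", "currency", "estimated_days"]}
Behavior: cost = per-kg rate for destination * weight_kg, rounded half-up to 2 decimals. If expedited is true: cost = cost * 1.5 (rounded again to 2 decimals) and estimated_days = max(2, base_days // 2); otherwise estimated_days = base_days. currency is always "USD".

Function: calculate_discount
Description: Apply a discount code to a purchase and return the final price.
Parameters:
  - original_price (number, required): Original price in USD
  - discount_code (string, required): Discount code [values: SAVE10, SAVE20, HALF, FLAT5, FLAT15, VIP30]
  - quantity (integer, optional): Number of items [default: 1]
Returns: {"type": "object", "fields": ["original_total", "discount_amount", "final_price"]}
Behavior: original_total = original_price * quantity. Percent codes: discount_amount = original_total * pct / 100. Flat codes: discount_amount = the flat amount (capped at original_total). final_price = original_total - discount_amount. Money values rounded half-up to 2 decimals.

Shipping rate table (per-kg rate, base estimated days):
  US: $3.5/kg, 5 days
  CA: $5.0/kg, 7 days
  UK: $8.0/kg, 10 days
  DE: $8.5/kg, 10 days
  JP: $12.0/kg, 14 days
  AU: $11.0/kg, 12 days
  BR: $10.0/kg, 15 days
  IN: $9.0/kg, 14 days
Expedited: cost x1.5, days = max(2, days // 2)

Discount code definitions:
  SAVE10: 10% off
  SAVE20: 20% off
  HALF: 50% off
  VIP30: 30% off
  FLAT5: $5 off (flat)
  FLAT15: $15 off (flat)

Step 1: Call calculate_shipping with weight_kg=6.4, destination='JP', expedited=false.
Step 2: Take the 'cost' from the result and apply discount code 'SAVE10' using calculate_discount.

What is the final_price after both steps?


Step 1: calculate_shipping(weight_kg=6.4, destination=JP, expedited=false)
  Rate for JP: $12.0/kg, base 14 days
  cost = 12.0 * 6.4 = 76.8 -> 76.80
  expedited not set/false: estimated_days = 14
  -> cost = 76.80 USD
Step 2: calculate_discount(original_price=76.8, discount_code=SAVE10, quantity=1)
  original_total = 76.8 * 1 = 76.80
  SAVE10 = 10% off: discount_amount = 76.80 * 10/100 = 7.68 -> 7.68
  final_price = 76.80 - 7.68 = 69.12
  -> final_price = 69.12
$69.12


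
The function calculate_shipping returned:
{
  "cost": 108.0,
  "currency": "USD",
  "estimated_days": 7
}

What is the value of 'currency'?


USD


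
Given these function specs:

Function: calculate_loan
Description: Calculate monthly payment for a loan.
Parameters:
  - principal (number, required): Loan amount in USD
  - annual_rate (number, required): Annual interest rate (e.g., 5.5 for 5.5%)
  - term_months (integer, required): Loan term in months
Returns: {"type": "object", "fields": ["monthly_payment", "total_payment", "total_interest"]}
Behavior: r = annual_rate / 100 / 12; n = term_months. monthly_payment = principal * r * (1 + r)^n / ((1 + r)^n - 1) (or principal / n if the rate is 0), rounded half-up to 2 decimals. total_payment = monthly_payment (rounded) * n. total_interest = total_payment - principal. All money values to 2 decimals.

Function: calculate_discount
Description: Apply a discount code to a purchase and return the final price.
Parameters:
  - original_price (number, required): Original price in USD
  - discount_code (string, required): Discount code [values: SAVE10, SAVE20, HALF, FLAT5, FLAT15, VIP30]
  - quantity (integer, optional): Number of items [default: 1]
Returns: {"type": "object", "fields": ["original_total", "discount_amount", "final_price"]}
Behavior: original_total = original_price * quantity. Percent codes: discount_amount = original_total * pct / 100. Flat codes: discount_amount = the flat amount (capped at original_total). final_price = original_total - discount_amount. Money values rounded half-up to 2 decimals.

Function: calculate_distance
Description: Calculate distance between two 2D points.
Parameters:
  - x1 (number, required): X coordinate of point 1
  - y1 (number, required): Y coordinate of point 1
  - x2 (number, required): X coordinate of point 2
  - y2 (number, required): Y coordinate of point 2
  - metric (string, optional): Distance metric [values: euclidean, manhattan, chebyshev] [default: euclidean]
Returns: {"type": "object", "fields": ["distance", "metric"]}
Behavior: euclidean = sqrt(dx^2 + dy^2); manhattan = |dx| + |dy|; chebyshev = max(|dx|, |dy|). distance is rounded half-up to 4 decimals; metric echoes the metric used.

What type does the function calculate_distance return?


The calculate_distance spec declares Returns: {"type": "object", "fields": ["distance", "metric"]}
Type:
object


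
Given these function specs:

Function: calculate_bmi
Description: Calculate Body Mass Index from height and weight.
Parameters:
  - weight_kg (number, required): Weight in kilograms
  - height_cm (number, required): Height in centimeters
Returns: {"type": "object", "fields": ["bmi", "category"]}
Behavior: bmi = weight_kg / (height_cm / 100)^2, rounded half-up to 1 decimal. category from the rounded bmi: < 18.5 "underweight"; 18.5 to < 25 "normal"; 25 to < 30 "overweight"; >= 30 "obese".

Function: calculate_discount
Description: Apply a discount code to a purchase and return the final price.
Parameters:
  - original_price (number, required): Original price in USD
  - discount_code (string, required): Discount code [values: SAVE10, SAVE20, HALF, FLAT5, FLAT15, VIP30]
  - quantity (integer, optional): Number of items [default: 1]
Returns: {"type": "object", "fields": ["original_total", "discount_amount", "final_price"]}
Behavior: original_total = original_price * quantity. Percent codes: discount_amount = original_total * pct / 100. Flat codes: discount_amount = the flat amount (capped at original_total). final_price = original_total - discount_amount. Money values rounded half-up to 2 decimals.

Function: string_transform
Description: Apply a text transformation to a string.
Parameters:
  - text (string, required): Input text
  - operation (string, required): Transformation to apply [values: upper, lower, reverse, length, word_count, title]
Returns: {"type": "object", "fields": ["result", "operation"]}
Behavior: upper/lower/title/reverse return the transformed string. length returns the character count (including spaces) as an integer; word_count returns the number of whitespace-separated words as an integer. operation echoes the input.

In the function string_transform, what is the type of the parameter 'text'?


The string_transform spec declares:
  - text (string, required): Input text
Type:
string


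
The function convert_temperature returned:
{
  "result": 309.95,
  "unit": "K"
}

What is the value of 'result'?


309.95


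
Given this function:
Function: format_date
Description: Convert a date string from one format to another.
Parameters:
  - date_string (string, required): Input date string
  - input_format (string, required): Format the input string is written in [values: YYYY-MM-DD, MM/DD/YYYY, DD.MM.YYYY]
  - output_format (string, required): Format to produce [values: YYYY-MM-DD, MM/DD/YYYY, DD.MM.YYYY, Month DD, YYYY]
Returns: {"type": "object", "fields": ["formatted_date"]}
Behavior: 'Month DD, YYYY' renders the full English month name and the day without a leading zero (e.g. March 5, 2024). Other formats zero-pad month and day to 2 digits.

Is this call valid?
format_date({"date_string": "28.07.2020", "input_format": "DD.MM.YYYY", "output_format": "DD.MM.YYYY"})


Checking all required parameters present and types match... All valid.
Valid


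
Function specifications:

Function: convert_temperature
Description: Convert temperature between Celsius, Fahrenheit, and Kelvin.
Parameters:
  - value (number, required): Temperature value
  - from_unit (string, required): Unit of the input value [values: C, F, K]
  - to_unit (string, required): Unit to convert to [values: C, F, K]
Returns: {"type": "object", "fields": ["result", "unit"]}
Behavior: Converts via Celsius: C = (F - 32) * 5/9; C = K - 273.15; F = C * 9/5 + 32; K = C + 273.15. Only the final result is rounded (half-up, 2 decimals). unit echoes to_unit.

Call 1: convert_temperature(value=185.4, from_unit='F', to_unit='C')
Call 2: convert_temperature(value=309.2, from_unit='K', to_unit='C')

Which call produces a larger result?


Call 1:
  To C: (185.4 - 32) * 5/9 = 85.222222
  Target is C: 85.222222
  Round to 2 decimals: 85.22
  -> 85.22 C
Call 2:
  To C: 309.2 - 273.15 = 36.05
  Target is C: 36.05
  Round to 2 decimals: 36.05
  -> 36.05 C
Call 1 (85.22 C)


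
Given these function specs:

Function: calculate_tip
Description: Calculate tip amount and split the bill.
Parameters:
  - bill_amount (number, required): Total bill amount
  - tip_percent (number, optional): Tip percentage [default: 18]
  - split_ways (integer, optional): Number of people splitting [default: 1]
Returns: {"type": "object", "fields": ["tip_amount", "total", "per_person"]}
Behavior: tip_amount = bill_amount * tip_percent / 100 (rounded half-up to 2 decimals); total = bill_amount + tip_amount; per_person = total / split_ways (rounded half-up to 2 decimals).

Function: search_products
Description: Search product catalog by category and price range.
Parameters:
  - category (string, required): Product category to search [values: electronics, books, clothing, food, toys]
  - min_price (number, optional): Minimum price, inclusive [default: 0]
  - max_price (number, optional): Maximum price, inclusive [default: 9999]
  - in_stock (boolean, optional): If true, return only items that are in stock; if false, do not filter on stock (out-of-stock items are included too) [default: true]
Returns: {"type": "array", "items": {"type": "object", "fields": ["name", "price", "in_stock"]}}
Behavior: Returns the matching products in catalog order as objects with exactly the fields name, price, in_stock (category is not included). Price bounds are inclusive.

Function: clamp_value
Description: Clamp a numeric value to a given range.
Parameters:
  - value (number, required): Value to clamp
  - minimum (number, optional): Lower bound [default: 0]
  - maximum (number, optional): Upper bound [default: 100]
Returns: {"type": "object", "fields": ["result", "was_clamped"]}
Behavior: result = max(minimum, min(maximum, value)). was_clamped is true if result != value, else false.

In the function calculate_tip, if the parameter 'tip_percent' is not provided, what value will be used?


The calculate_tip spec declares:
  - tip_percent (number, optional): Tip percentage [default: 18]
Default:
18


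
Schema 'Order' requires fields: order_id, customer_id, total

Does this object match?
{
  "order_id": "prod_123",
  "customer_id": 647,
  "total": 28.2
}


Checking required fields... All present.
Valid - all required fields present


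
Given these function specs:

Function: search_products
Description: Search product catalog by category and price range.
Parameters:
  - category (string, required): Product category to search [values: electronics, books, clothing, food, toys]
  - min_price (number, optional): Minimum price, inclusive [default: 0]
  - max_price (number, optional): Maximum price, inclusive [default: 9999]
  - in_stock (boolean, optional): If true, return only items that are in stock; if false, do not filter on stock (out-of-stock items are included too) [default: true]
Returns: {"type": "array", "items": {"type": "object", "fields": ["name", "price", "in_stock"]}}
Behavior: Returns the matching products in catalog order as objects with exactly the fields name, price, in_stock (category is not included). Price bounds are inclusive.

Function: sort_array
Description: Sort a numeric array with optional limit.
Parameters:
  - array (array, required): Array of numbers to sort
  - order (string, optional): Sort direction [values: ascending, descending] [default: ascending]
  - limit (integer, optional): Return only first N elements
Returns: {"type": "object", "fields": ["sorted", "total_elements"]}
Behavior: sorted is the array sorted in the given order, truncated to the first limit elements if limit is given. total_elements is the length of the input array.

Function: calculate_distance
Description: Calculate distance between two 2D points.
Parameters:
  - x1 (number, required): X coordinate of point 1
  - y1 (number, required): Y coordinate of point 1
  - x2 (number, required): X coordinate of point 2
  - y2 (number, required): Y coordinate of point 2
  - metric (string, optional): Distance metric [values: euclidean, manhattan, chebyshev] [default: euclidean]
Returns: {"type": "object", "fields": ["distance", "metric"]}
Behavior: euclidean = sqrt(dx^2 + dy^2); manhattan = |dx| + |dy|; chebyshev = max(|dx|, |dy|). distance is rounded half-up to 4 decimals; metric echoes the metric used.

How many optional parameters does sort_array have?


Parameters of sort_array: array (required), order (optional), limit (optional)
Optional count:
2


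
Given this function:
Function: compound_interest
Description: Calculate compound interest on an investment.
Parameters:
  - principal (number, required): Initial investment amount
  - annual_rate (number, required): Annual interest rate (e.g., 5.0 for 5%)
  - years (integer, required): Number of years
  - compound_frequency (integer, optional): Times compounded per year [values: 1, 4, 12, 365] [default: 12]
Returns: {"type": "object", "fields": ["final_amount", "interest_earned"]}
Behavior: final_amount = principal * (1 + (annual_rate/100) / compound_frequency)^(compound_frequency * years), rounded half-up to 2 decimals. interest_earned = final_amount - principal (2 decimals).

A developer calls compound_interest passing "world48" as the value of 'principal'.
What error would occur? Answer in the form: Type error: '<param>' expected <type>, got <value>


Spec: 'principal' is declared as number; "world48" is a string.
Type error: 'principal' expected number, got "world48"


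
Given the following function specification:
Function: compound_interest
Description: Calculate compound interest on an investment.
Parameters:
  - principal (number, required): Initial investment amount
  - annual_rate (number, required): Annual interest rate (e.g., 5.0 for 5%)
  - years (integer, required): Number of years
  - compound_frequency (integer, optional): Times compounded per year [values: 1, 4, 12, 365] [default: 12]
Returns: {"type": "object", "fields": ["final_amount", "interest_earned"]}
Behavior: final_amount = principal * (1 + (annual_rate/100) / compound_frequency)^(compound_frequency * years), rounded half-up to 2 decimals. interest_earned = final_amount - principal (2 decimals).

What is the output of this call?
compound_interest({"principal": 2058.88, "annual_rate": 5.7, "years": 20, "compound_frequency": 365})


rate per period = 5.7/100/365 = 0.000156164384 (keep full precision); periods = 365 * 20 = 7300
(1 + 0.000156164384)^7300 = 3.12649008
final_amount = 2058.88 * 3.12649008 = 6437.067899 -> 6437.07
interest_earned = 6437.07 - 2058.88 = 4378.19
Output:
{"final_amount": 6437.07, "interest_earned": 4378.19}


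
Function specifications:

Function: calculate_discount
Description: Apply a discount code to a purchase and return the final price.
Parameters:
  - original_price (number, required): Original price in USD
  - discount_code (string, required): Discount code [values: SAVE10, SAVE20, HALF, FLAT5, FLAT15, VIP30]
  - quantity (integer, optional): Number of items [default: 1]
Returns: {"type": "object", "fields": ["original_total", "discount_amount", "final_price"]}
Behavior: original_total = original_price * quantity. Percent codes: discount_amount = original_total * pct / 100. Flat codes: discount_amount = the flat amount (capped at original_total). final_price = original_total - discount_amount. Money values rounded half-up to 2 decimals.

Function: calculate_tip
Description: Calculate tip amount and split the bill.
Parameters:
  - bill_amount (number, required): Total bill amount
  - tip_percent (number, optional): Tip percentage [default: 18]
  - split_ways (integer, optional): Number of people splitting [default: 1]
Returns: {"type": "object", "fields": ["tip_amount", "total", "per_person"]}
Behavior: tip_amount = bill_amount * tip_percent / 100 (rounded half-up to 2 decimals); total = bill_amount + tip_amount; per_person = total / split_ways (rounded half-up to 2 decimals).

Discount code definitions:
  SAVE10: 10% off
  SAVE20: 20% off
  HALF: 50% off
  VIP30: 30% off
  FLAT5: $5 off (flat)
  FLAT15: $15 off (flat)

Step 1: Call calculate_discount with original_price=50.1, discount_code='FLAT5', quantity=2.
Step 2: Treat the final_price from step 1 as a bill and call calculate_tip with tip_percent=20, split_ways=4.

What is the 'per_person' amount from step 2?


Step 1: calculate_discount(original_price=50.1, discount_code=FLAT5, quantity=2)
  original_total = 50.1 * 2 = 100.20
  FLAT5 = $5 flat: discount_amount = min(5.00, 100.20) = 5.00
  final_price = 100.20 - 5.00 = 95.20
  -> final_price = 95.20
Step 2: calculate_tip(bill_amount=95.2, tip_percent=20, split_ways=4)
  tip_amount = 95.2 * 20/100 = 19.04 -> 19.04
  total = 95.2 + 19.04 = 114.24
  per_person = 114.24 / 4 = 28.56 -> 28.56
  -> per_person = 28.56
$28.56


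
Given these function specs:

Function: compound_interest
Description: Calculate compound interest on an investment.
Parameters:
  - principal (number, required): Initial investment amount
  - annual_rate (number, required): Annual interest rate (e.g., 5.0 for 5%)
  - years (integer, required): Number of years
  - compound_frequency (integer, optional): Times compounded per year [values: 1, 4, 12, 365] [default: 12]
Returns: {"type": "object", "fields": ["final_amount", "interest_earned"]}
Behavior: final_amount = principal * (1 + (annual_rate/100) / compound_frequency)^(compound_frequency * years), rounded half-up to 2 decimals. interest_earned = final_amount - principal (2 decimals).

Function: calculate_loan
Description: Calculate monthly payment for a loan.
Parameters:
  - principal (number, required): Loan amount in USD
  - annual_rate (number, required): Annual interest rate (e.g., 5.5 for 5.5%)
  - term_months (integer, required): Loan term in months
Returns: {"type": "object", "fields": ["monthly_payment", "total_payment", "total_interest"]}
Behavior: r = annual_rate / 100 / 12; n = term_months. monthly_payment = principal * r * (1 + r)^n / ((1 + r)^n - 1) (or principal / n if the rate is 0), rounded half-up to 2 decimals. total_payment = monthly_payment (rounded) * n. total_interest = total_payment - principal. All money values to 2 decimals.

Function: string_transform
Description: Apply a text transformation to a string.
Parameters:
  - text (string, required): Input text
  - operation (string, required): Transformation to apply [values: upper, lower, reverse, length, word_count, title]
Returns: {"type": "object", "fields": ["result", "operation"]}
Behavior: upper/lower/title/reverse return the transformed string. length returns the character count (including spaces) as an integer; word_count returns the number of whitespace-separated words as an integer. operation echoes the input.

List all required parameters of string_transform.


Parameters of string_transform and their required/optional flag:
  text: required
  operation: required
operation, text


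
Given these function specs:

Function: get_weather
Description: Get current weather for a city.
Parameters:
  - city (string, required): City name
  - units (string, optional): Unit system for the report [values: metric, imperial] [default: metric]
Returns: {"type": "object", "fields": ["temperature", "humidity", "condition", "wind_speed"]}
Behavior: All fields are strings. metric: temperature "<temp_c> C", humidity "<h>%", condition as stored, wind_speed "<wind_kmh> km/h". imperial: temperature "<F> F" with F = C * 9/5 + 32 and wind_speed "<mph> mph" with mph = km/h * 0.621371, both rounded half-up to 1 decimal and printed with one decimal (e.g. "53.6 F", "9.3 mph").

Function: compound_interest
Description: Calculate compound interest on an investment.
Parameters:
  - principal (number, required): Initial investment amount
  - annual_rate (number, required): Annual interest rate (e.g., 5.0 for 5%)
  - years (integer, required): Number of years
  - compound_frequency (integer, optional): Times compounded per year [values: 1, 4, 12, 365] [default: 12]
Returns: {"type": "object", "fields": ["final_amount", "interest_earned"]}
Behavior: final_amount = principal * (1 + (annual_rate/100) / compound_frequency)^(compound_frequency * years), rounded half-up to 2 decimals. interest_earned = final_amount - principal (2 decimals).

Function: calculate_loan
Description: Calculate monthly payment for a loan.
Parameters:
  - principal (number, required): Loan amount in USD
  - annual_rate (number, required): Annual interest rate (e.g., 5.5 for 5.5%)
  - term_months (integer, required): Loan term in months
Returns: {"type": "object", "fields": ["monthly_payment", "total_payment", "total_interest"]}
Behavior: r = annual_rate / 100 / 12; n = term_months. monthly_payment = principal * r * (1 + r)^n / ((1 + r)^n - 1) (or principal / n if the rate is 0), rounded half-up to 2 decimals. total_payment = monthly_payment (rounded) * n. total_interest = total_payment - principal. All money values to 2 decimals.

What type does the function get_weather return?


The get_weather spec declares Returns: {"type": "object", "fields": ["temperature", "humidity", "condition", "wind_speed"]}
Type:
object


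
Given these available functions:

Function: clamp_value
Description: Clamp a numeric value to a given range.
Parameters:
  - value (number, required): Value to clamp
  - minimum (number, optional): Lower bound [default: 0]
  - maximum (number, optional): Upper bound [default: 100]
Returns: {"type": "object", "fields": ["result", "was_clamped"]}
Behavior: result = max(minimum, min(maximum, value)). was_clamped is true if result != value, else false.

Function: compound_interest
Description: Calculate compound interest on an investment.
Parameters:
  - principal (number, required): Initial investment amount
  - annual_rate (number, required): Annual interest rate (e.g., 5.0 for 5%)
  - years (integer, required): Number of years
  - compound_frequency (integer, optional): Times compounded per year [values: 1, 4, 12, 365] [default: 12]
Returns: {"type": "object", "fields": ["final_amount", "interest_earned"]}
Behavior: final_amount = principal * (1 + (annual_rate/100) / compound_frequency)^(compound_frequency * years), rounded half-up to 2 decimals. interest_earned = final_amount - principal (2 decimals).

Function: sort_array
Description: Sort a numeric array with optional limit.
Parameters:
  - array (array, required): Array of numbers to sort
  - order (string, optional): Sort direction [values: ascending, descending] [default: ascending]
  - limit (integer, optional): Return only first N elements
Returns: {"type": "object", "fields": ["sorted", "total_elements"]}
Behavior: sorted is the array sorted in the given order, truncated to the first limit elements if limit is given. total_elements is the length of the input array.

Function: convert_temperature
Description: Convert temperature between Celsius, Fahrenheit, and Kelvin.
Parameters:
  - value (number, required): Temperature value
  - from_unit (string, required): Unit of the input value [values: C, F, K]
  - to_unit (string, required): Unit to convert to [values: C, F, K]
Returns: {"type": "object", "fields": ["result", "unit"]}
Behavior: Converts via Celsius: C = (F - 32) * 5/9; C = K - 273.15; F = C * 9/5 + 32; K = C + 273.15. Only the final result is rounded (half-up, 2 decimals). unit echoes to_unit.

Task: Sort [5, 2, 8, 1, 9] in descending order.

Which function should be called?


The task needs a function whose description is: Sort a numeric array with optional limit.
sort_array


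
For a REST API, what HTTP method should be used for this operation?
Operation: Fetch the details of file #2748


GET = read, POST = create, PUT = update/replace, DELETE = remove
This operation is a read.
GET


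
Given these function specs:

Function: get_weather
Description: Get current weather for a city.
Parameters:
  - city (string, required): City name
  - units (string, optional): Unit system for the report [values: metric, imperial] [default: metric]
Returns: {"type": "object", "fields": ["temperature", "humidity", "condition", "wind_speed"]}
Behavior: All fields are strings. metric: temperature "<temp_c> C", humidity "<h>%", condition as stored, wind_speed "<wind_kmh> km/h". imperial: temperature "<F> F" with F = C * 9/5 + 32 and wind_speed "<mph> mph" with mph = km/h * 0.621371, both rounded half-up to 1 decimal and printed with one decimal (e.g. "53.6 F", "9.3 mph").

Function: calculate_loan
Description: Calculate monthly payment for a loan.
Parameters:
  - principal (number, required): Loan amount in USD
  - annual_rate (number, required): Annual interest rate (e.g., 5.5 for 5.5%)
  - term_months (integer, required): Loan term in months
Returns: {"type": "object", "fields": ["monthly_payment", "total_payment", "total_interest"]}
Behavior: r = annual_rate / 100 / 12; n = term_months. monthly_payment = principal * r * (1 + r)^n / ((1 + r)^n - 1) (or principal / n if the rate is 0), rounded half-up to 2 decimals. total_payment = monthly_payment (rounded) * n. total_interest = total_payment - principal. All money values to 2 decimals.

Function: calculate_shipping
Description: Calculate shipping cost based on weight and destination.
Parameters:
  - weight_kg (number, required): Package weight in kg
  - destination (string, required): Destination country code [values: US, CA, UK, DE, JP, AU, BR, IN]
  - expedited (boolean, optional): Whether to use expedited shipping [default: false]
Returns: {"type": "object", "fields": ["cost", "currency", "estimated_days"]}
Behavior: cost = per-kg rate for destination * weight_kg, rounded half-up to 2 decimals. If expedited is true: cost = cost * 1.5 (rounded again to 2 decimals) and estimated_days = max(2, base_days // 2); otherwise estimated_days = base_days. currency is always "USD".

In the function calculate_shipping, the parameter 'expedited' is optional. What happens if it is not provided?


The calculate_shipping spec declares:
  - expedited (boolean, optional): Whether to use expedited shipping [default: false]
It defaults to false


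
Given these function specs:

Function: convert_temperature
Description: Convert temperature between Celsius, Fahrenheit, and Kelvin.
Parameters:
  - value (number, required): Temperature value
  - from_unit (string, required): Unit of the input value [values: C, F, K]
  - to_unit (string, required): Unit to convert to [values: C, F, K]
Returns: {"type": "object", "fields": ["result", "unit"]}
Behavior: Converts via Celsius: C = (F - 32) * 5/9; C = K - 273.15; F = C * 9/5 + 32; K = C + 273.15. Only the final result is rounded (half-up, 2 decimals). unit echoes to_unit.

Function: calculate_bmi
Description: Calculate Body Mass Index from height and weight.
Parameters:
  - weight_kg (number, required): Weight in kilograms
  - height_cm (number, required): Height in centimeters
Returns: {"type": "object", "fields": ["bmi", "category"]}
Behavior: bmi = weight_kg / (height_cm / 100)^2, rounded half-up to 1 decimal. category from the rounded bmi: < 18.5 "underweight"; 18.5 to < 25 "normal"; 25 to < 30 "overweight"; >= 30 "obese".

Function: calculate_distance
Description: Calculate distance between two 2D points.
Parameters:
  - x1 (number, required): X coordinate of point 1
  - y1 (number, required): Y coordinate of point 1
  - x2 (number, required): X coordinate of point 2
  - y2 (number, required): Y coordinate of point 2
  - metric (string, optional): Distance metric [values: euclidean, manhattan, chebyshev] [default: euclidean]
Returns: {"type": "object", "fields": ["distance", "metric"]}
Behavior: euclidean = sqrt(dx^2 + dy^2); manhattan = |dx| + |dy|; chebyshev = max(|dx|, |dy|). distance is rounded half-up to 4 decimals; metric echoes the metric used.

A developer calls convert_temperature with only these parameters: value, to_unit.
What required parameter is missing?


Required parameters: value, from_unit, to_unit
Provided: value, to_unit
Missing: from_unit
from_unit


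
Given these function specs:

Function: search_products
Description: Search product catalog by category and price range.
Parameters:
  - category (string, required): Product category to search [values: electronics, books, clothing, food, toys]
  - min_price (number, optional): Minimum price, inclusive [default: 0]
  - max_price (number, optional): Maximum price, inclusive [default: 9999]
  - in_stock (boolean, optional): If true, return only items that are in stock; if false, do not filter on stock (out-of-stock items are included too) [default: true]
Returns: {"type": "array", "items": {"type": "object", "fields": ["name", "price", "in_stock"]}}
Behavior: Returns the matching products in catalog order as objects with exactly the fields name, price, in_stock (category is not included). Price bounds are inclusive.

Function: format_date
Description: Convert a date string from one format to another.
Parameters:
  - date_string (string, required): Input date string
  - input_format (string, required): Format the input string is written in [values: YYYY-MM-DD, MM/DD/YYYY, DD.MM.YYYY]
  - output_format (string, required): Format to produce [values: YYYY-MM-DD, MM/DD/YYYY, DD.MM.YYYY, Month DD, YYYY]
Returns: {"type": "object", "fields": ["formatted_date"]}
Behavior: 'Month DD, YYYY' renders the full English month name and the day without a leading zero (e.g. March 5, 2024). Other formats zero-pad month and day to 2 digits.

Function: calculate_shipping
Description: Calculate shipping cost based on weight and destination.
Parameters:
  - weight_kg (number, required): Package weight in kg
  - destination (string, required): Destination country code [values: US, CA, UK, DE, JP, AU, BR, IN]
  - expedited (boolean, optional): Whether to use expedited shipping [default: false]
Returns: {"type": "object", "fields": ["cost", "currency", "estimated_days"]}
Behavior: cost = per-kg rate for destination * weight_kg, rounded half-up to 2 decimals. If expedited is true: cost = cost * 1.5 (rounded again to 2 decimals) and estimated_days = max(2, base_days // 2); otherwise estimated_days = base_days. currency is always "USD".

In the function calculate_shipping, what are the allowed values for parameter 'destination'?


The calculate_shipping spec declares:
  - destination (string, required): Destination country code [values: US, CA, UK, DE, JP, AU, BR, IN]
Allowed values:
US, CA, UK, DE, JP, AU, BR, IN


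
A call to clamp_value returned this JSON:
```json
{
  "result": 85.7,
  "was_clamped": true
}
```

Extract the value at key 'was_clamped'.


true


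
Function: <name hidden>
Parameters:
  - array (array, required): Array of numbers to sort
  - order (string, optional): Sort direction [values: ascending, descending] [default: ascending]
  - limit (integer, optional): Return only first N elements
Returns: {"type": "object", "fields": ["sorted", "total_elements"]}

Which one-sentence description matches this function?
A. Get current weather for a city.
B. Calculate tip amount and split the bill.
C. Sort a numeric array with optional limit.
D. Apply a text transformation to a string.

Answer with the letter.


Parameters array, order, limit and return ["sorted", "total_elements"] fit: Sort a numeric array with optional limit.
C


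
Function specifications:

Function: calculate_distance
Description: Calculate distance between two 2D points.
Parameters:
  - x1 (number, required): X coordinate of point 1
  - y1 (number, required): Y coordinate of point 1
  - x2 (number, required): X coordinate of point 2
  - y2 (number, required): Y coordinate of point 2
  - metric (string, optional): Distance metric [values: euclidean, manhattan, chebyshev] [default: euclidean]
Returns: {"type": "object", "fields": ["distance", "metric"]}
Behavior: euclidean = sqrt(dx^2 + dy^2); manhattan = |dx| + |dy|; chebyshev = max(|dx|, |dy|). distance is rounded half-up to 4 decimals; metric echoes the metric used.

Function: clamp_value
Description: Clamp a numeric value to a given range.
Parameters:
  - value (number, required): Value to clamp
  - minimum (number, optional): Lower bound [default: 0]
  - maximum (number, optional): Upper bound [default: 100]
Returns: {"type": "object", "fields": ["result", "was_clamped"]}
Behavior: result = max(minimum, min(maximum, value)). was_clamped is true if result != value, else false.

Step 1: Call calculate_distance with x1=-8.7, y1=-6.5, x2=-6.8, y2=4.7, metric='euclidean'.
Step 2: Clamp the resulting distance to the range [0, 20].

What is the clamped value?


Step 1: calculate_distance (euclidean)
  |dx| = |-6.8 - -8.7| = 1.9; |dy| = |4.7 - -6.5| = 11.2
  euclidean: sqrt(1.9^2 + 11.2^2) = sqrt(129.05) = 11.360018
  Round to 4 decimals: 11.36
  -> distance = 11.36
Step 2: clamp_value(value=11.36, minimum=0, maximum=20)
  result = max(0, min(20, 11.36)) = max(0, 11.36) = 11.36
  was_clamped = (11.36 != 11.36) = false
  -> result = 11.36
11.36


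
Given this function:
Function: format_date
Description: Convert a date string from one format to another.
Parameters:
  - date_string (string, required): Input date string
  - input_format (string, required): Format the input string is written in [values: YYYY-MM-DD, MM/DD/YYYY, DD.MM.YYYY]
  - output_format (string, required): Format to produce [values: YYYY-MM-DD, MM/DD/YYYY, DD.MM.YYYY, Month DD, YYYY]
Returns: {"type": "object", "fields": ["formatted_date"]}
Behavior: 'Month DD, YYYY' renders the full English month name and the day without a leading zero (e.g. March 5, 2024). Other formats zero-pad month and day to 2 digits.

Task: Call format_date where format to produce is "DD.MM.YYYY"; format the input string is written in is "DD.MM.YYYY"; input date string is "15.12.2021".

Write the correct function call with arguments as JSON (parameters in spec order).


Mapping each described value to its parameter name:
  'Format to produce' -> output_format = "DD.MM.YYYY"
  'Format the input string is written in' -> input_format = "DD.MM.YYYY"
  'Input date string' -> date_string = "15.12.2021"
format_date({"date_string": "15.12.2021", "input_format": "DD.MM.YYYY", "output_format": "DD.MM.YYYY"})


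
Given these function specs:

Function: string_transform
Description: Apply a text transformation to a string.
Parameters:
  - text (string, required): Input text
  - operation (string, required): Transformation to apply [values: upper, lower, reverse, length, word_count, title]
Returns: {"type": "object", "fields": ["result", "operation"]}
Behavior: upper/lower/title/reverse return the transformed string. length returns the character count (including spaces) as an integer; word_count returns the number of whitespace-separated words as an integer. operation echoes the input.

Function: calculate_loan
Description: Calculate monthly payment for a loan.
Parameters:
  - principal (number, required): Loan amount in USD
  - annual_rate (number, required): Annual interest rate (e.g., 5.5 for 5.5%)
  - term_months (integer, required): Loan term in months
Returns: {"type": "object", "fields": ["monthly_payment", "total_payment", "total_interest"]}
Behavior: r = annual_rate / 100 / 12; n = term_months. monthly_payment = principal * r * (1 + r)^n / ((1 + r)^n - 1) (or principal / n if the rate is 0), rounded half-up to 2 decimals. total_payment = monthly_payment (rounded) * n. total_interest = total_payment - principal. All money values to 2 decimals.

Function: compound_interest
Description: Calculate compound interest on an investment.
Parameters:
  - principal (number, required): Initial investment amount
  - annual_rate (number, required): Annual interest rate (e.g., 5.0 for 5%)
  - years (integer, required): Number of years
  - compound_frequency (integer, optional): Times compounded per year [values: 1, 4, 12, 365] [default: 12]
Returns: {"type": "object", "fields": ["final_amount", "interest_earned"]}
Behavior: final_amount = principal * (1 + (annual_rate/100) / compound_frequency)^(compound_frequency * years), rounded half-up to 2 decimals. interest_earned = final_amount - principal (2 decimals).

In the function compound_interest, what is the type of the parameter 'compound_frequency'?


The compound_interest spec declares:
  - compound_frequency (integer, optional): Times compounded per year [values: 1, 4, 12, 365] [default: 12]
Type:
integer


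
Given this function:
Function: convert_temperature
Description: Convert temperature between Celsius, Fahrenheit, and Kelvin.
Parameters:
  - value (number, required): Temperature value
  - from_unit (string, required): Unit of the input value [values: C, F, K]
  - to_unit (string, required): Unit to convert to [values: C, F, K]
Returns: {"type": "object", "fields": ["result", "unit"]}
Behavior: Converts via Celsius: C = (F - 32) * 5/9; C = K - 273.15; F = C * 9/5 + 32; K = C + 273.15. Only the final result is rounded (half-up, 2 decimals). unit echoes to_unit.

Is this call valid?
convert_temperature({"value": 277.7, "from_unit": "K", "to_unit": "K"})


Checking all required parameters present and types match... All valid.
Valid


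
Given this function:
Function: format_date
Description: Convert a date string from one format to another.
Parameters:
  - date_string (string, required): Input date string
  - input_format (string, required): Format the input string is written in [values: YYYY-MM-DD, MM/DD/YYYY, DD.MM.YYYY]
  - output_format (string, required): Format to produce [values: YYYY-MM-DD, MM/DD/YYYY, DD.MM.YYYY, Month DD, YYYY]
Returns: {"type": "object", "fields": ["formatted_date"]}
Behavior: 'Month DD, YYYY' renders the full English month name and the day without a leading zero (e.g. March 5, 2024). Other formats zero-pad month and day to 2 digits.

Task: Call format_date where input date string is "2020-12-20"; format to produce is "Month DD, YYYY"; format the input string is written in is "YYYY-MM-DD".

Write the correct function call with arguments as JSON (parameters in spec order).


Mapping each described value to its parameter name:
  'Input date string' -> date_string = "2020-12-20"
  'Format to produce' -> output_format = "Month DD, YYYY"
  'Format the input string is written in' -> input_format = "YYYY-MM-DD"
format_date({"date_string": "2020-12-20", "input_format": "YYYY-MM-DD", "output_format": "Month DD, YYYY"})


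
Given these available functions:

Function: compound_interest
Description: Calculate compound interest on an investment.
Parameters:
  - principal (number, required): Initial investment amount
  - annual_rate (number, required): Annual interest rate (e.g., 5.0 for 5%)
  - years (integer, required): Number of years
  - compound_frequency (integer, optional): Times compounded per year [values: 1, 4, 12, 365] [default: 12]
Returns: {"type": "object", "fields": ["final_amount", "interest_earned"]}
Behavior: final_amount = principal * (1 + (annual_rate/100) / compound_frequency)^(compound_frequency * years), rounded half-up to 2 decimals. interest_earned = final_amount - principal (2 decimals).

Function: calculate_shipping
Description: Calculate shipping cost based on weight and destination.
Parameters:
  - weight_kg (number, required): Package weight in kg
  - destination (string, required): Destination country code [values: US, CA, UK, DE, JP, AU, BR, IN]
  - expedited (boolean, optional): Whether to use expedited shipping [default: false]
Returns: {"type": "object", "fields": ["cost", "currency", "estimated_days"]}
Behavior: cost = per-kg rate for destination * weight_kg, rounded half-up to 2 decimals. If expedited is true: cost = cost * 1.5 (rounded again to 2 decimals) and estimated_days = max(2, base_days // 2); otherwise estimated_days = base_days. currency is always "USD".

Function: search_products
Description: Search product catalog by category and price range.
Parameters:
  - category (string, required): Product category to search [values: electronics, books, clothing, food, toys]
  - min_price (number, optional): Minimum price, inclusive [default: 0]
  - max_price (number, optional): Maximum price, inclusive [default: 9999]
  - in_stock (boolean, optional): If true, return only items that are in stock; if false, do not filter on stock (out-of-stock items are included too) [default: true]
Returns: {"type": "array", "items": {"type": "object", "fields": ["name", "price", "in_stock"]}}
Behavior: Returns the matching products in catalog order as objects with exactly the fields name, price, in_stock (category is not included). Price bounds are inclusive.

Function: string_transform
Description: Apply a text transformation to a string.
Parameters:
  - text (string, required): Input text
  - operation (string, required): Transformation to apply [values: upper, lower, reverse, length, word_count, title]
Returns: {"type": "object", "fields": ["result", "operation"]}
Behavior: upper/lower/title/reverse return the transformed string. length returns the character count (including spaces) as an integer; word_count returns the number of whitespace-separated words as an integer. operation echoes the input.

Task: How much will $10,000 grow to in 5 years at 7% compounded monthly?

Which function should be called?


The task needs a function whose description is: Calculate compound interest on an investment.
compound_interest
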